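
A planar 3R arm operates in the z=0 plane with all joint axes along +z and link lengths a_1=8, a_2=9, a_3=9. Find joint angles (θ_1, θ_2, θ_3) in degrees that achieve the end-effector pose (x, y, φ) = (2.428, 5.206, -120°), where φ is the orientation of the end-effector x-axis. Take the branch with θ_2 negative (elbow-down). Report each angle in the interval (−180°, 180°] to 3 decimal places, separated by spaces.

wrist centre = target − a_3·(cos φ, sin φ) = (6.9280, 13.0002)
cos θ_2 = (217.0031−8²−9²)/(2·8·9) = 0.5000; θ_2 = -59.9986° (elbow-down)
β = atan2(13.0002,6.9280) = 61.9462°; ψ = atan2(-7.7941,12.5002) = -31.9443°
θ_1 = β − ψ = 93.8906°
θ_3 = φ − θ_1 − θ_2 = -153.8920° (wrapped to (-180°,180°])

93.891 -59.999 -153.892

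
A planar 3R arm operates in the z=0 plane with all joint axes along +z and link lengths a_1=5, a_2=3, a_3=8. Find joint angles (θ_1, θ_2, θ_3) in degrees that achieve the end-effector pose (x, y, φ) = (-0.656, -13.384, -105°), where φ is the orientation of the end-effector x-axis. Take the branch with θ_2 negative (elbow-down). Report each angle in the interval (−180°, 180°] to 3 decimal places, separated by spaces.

-44.995 -90.004 29.999

wrist centre = target − a_3·(cos φ, sin φ) = (1.4146, -5.6566)
cos θ_2 = (33.9980−5²−3²)/(2·5·3) = -0.0001; θ_2 = -90.0038° (elbow-down)
β = atan2(-5.6566,1.4146) = -75.9599°; ψ = atan2(-3.0000,4.9998) = -30.9648°
θ_1 = β − ψ = -44.9951°
θ_3 = φ − θ_1 − θ_2 = 29.9989° (wrapped to (-180°,180°])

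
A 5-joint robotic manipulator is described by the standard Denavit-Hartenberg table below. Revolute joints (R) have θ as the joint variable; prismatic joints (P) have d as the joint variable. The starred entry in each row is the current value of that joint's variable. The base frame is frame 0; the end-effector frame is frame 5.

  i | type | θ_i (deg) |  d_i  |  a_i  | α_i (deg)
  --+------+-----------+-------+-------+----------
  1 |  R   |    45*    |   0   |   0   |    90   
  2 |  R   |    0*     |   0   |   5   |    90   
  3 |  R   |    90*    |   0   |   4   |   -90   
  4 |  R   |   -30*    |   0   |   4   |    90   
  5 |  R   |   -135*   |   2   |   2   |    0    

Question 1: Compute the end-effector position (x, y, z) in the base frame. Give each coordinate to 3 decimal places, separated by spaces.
8.240 0.831 -3.025

after link 1: o_1 = (0.0000, 0.0000, 0.0000)
after link 2: o_2 = (3.5355, 3.5355, 0.0000)
after link 3: o_3 = (6.3640, 0.7071, 0.0000)
after link 4: o_4 = (8.8135, -1.7424, -2.0000)
after link 5: o_5 = (8.2403, 0.8307, -3.0249)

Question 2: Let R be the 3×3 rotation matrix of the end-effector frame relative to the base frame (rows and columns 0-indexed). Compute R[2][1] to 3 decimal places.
-0.354

End-effector y-axis (col 1 of R) = (0.9330,0.0670,-0.3536)
R[2][1] = -0.3536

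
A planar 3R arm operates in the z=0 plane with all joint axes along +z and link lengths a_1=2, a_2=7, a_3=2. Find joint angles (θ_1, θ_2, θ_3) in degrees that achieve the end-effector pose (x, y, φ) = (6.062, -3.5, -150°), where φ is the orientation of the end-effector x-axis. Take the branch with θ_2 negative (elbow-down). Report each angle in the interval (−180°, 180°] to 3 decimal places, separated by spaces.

30.005 -60.007 -119.999

wrist centre = target − a_3·(cos φ, sin φ) = (7.7941, -2.5000)
cos θ_2 = (66.9972−2²−7²)/(2·2·7) = 0.4999; θ_2 = -60.0065° (elbow-down)
β = atan2(-2.5000,7.7941) = -17.7840°; ψ = atan2(-6.0626,5.4993) = -47.7891°
θ_1 = β − ψ = 30.0051°
θ_3 = φ − θ_1 − θ_2 = -119.9985° (wrapped to (-180°,180°])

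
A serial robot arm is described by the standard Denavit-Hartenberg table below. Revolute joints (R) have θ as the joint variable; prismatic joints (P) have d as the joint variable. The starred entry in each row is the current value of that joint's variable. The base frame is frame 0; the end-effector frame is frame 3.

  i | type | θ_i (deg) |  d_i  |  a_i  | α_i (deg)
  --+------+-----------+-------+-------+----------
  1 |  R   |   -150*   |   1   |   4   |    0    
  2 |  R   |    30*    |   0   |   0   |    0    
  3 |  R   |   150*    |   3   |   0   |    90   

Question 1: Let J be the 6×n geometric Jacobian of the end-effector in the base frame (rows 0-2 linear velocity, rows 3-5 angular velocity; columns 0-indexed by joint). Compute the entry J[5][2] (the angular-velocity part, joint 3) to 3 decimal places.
axis z_2 = (0.0000,0.0000,1.0000); lever o_n−o_2 = (0.0000,0.0000,3.0000)
cross product → J_v[:, 2] = (0.0000,0.0000,0.0000)
J_ω[:, 2] = z_2
entry J[5][2] = 1.0000

1.000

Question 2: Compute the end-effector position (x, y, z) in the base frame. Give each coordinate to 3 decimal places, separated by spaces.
after link 1: o_1 = (-3.4641, -2.0000, 1.0000)
after link 2: o_2 = (-3.4641, -2.0000, 1.0000)
after link 3: o_3 = (-3.4641, -2.0000, 4.0000)

-3.464 -2.000 4.000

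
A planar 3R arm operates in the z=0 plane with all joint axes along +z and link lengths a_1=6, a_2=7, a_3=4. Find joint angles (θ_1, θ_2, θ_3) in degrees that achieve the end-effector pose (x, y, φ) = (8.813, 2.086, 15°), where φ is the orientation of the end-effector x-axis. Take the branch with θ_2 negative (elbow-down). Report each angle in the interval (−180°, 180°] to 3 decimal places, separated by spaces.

90.009 -135.003 59.995

wrist centre = target − a_3·(cos φ, sin φ) = (4.9493, 1.0507)
cos θ_2 = (25.5996−6²−7²)/(2·6·7) = -0.7071; θ_2 = -135.0033° (elbow-down)
β = atan2(1.0507,4.9493) = 11.9858°; ψ = atan2(-4.9495,1.0500) = -78.0230°
θ_1 = β − ψ = 90.0088°
θ_3 = φ − θ_1 − θ_2 = 59.9945° (wrapped to (-180°,180°])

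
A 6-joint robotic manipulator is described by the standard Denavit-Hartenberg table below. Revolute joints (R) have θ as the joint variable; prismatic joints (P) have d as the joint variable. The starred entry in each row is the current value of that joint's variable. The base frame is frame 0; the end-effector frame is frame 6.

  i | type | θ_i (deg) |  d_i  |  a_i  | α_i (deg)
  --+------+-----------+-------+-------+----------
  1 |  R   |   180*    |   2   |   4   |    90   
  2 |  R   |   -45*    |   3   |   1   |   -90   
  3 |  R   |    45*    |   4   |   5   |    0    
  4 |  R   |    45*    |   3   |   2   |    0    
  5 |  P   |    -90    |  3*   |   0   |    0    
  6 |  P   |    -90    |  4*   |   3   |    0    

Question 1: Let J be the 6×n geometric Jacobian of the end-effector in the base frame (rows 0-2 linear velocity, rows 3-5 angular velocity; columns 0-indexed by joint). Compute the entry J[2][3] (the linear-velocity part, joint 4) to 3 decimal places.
-0.707

axis z_3 = (-0.7071,0.0000,0.7071); lever o_n−o_3 = (-7.0711,1.0000,7.0711)
cross product → J_v[:, 3] = (-0.7071,-0.0000,-0.7071)
J_ω[:, 3] = z_3
entry J[2][3] = -0.7071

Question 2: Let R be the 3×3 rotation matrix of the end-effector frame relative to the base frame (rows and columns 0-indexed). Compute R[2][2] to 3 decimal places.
0.707

End-effector z-axis (col 2 of R) = (-0.7071,0.0000,0.7071)
R[2][2] = 0.7071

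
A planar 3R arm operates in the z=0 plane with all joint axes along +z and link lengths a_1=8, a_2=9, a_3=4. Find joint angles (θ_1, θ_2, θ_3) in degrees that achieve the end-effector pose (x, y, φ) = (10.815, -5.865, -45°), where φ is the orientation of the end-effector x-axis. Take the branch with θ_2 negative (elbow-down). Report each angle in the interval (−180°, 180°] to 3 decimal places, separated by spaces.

wrist centre = target − a_3·(cos φ, sin φ) = (7.9866, -3.0366)
cos θ_2 = (73.0061−8²−9²)/(2·8·9) = -0.5000; θ_2 = -119.9972° (elbow-down)
β = atan2(-3.0366,7.9866) = -20.8173°; ψ = atan2(-7.7944,3.5004) = -65.8158°
θ_1 = β − ψ = 44.9985°
θ_3 = φ − θ_1 − θ_2 = 29.9987° (wrapped to (-180°,180°])

44.999 -119.997 29.999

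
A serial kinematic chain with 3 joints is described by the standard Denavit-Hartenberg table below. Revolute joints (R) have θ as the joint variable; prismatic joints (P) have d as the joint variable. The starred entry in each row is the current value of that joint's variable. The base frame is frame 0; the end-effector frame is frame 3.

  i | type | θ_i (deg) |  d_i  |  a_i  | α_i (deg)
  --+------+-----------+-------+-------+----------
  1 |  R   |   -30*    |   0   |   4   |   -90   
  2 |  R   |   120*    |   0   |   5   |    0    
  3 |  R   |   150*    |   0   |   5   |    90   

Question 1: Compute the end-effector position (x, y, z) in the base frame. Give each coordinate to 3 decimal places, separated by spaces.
1.299 -0.750 0.670

after link 1: o_1 = (3.4641, -2.0000, 0.0000)
after link 2: o_2 = (1.2990, -0.7500, -4.3301)
after link 3: o_3 = (1.2990, -0.7500, 0.6699)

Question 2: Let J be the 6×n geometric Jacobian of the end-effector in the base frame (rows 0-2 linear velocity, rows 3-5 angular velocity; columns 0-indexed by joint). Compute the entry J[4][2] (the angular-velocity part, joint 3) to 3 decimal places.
axis z_2 = (0.5000,0.8660,0.0000); lever o_n−o_2 = (-0.0000,0.0000,5.0000)
cross product → J_v[:, 2] = (4.3301,-2.5000,0.0000)
J_ω[:, 2] = z_2
entry J[4][2] = 0.8660

0.866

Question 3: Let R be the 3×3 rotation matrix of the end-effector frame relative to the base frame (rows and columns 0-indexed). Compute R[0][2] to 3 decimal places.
End-effector z-axis (col 2 of R) = (-0.8660,0.5000,-0.0000)
R[0][2] = -0.8660

-0.866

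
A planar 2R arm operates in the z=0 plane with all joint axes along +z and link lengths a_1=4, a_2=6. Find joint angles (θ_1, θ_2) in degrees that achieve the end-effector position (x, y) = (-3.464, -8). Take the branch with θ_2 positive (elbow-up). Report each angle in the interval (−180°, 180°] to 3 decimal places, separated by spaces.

cos θ_2 = (75.9993−4²−6²)/(2·4·6) = 0.5000; θ_2 = 60.0010° (elbow-up)
β = atan2(-8.0000,-3.4640) = -113.4126°; ψ = atan2(5.1962,6.9999) = 36.5874°
θ_1 = β − ψ = -150.0000°

-150.000 60.001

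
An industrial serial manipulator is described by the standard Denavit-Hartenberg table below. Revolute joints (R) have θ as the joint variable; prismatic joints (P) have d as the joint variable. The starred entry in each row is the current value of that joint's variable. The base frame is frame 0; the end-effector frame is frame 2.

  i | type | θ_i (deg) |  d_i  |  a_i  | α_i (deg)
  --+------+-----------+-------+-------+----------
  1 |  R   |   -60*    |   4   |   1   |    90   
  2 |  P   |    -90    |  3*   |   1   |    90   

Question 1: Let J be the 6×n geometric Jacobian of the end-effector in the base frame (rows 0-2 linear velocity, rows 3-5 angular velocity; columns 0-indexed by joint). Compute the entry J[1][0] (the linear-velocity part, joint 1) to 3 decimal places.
-2.098

axis z_0 = ẑ; lever o_n−o_0 = (-2.0981,-2.3660,3.0000)
cross product → J_v[:, 0] = (2.3660,-2.0981,0.0000)
J_ω[:, 0] = z_0
entry J[1][0] = -2.0981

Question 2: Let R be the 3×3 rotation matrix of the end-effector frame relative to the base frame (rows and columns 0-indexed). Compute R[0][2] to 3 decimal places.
-0.500

End-effector z-axis (col 2 of R) = (-0.5000,0.8660,-0.0000)
R[0][2] = -0.5000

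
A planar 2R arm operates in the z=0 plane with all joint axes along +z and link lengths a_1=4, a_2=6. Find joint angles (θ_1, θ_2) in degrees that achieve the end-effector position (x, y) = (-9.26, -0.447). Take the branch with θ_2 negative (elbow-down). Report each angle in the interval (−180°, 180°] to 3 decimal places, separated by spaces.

cos θ_2 = (85.9474−4²−6²)/(2·4·6) = 0.7072; θ_2 = -44.9894° (elbow-down)
β = atan2(-0.4470,-9.2600) = -177.2364°; ψ = atan2(-4.2419,8.2434) = -27.2292°
θ_1 = β − ψ = -150.0072°

-150.007 -44.989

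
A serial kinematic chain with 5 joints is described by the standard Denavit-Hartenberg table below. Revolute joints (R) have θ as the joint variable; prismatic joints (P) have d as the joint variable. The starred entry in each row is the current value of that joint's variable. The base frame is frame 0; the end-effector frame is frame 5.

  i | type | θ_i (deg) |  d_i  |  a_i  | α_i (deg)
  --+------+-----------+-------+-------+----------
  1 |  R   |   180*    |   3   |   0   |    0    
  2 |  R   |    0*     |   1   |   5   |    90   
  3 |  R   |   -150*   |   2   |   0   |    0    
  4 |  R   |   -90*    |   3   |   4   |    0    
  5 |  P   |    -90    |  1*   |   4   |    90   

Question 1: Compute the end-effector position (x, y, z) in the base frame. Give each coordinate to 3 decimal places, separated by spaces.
after link 1: o_1 = (0.0000, 0.0000, 3.0000)
after link 2: o_2 = (-5.0000, 0.0000, 4.0000)
after link 3: o_3 = (-5.0000, 2.0000, 4.0000)
after link 4: o_4 = (-3.0000, 5.0000, 7.4641)
after link 5: o_5 = (-6.4641, 6.0000, 9.4641)

-6.464 6.000 9.464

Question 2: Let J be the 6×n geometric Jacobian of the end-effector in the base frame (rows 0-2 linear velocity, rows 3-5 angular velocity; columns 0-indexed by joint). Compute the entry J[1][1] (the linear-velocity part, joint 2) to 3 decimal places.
-6.464

axis z_1 = (0.0000,0.0000,1.0000); lever o_n−o_1 = (-6.4641,6.0000,6.4641)
cross product → J_v[:, 1] = (-6.0000,-6.4641,0.0000)
J_ω[:, 1] = z_1
entry J[1][1] = -6.4641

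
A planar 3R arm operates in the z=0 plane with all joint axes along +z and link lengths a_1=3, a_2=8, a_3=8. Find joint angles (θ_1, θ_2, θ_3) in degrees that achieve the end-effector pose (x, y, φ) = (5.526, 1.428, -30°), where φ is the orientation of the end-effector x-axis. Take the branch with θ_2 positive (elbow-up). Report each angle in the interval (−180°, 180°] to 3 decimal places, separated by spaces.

wrist centre = target − a_3·(cos φ, sin φ) = (-1.4022, 5.4280)
cos θ_2 = (31.4294−3²−8²)/(2·3·8) = -0.8661; θ_2 = 150.0034° (elbow-up)
β = atan2(5.4280,-1.4022) = 104.4844°; ψ = atan2(3.9996,-3.9284) = 134.4858°
θ_1 = β − ψ = -30.0014°
θ_3 = φ − θ_1 − θ_2 = -150.0020° (wrapped to (-180°,180°])

-30.001 150.003 -150.002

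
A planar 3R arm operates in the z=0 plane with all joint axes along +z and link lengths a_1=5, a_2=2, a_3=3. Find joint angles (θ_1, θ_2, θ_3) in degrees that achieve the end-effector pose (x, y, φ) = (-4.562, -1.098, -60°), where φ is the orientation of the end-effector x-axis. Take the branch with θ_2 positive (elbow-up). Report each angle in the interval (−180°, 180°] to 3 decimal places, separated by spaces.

wrist centre = target − a_3·(cos φ, sin φ) = (-6.0620, 1.5001)
cos θ_2 = (38.9981−5²−2²)/(2·5·2) = 0.4999; θ_2 = 60.0064° (elbow-up)
β = atan2(1.5001,-6.0620) = 166.1010°; ψ = atan2(1.7322,5.9998) = 16.1036°
θ_1 = β − ψ = 149.9975°
θ_3 = φ − θ_1 − θ_2 = 89.9962° (wrapped to (-180°,180°])

149.997 60.006 89.996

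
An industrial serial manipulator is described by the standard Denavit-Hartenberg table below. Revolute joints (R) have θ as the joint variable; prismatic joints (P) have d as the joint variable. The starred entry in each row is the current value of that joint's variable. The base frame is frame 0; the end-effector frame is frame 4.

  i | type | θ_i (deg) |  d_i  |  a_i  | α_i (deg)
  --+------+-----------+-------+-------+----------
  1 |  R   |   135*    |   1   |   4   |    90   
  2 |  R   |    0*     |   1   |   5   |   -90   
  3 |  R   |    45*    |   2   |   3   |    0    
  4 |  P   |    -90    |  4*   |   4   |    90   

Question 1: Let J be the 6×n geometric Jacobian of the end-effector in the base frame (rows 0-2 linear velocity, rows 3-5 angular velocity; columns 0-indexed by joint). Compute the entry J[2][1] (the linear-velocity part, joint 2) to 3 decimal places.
axis z_1 = (0.7071,0.7071,0.0000); lever o_n−o_1 = (-5.8284,8.2426,6.0000)
cross product → J_v[:, 1] = (4.2426,-4.2426,9.9497)
J_ω[:, 1] = z_1
entry J[2][1] = 9.9497

9.950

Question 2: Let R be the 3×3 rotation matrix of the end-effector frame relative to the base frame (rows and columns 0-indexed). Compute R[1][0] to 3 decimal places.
End-effector x-axis (col 0 of R) = (0.0000,1.0000,0.0000)
R[1][0] = 1.0000

1.000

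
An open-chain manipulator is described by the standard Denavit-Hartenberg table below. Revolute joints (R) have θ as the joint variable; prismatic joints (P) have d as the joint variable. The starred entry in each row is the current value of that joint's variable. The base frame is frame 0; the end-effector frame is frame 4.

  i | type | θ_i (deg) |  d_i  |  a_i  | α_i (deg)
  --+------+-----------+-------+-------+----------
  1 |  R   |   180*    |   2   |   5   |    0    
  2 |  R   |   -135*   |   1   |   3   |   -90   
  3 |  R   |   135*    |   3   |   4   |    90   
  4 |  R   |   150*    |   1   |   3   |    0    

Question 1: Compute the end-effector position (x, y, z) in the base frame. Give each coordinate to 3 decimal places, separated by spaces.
after link 1: o_1 = (-5.0000, 0.0000, 2.0000)
after link 2: o_2 = (-2.8787, 2.1213, 3.0000)
after link 3: o_3 = (-7.0000, 2.2426, 0.1716)
after link 4: o_4 = (-6.2616, 5.1023, 1.3016)

-6.262 5.102 1.302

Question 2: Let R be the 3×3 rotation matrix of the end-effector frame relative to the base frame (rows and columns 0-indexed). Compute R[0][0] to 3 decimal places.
0.079

End-effector x-axis (col 0 of R) = (0.0795,0.7866,0.6124)
R[0][0] = 0.0795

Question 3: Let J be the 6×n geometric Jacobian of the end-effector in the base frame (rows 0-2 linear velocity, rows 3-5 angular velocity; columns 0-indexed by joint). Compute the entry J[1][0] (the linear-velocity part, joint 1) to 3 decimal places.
-6.262

axis z_0 = ẑ; lever o_n−o_0 = (-6.2616,5.1023,1.3016)
cross product → J_v[:, 0] = (-5.1023,-6.2616,0.0000)
J_ω[:, 0] = z_0
entry J[1][0] = -6.2616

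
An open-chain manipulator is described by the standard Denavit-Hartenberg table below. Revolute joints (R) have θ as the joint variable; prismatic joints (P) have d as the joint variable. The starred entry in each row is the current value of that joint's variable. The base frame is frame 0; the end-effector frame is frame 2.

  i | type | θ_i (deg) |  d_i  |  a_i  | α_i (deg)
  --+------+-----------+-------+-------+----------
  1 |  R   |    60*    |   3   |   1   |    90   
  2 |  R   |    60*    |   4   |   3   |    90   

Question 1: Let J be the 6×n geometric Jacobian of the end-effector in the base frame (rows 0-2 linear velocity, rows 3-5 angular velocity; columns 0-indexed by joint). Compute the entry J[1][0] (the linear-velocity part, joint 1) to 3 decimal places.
axis z_0 = ẑ; lever o_n−o_0 = (4.7141,0.1651,5.5981)
cross product → J_v[:, 0] = (-0.1651,4.7141,0.0000)
J_ω[:, 0] = z_0
entry J[1][0] = 4.7141

4.714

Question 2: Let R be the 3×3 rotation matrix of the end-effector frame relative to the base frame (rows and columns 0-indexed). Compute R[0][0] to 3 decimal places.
0.250

End-effector x-axis (col 0 of R) = (0.2500,0.4330,0.8660)
R[0][0] = 0.2500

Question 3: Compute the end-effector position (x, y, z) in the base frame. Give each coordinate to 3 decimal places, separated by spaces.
after link 1: o_1 = (0.5000, 0.8660, 3.0000)
after link 2: o_2 = (4.7141, 0.1651, 5.5981)

4.714 0.165 5.598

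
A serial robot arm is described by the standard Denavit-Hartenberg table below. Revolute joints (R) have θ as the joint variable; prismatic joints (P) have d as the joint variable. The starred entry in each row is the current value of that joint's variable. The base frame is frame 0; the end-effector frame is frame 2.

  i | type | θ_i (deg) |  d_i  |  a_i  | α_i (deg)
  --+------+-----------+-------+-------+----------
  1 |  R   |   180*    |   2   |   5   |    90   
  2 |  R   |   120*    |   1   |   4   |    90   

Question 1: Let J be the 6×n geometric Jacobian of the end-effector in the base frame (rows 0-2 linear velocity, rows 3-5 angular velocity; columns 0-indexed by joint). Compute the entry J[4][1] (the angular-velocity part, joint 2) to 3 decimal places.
1.000

axis z_1 = (0.0000,1.0000,0.0000); lever o_n−o_1 = (2.0000,1.0000,3.4641)
cross product → J_v[:, 1] = (3.4641,-0.0000,-2.0000)
J_ω[:, 1] = z_1
entry J[4][1] = 1.0000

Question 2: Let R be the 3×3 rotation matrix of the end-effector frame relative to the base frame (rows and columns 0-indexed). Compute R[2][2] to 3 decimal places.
0.500

End-effector z-axis (col 2 of R) = (-0.8660,0.0000,0.5000)
R[2][2] = 0.5000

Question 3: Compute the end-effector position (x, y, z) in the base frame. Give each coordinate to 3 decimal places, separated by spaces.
after link 1: o_1 = (-5.0000, 0.0000, 2.0000)
after link 2: o_2 = (-3.0000, 1.0000, 5.4641)

-3.000 1.000 5.464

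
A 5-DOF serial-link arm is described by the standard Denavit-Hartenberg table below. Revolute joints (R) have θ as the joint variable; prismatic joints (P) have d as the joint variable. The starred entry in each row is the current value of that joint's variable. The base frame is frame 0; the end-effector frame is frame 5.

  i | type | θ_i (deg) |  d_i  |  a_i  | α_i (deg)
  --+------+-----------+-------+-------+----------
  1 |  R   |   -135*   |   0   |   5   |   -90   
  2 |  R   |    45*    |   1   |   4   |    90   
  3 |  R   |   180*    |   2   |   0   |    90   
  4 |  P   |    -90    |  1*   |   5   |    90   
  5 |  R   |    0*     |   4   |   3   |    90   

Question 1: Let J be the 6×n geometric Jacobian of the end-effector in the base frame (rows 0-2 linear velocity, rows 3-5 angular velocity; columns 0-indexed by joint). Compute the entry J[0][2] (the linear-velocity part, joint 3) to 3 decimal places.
3.328

axis z_2 = (-0.5000,-0.5000,0.7071); lever o_n−o_2 = (1.7071,0.2929,-7.0711)
cross product → J_v[:, 2] = (3.3284,-2.3284,0.7071)
J_ω[:, 2] = z_2
entry J[0][2] = 3.3284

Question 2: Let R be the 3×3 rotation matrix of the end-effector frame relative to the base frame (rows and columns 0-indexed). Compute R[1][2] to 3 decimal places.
End-effector z-axis (col 2 of R) = (-0.7071,0.7071,-0.0000)
R[1][2] = 0.7071

0.707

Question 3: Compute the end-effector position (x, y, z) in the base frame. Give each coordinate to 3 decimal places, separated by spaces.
after link 1: o_1 = (-3.5355, -3.5355, 0.0000)
after link 2: o_2 = (-4.8284, -6.2426, -2.8284)
after link 3: o_3 = (-5.8284, -7.2426, -1.4142)
after link 4: o_4 = (-2.6213, -5.4497, -4.9497)
after link 5: o_5 = (-3.1213, -5.9497, -9.8995)

-3.121 -5.950 -9.899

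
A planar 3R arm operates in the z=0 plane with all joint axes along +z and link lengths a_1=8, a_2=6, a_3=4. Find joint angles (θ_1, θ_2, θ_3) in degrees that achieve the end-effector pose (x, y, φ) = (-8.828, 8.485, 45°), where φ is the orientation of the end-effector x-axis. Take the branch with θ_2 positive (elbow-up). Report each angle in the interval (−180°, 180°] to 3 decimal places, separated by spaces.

wrist centre = target − a_3·(cos φ, sin φ) = (-11.6564, 5.6566)
cos θ_2 = (167.8691−8²−6²)/(2·8·6) = 0.7070; θ_2 = 45.0111° (elbow-up)
β = atan2(5.6566,-11.6564) = 154.1139°; ψ = atan2(4.2435,12.2418) = 19.1182°
θ_1 = β − ψ = 134.9957°
θ_3 = φ − θ_1 − θ_2 = -135.0068° (wrapped to (-180°,180°])

134.996 45.011 -135.007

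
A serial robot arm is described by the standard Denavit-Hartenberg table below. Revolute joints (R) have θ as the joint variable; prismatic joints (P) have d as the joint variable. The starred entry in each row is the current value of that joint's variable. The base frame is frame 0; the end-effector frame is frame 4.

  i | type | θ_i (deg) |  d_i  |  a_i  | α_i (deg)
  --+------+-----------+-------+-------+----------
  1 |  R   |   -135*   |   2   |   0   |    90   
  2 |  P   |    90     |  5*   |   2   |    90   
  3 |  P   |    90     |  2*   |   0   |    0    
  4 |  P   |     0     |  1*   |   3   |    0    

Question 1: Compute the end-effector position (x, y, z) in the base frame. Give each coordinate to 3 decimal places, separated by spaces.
after link 1: o_1 = (0.0000, 0.0000, 2.0000)
after link 2: o_2 = (-3.5355, 3.5355, 4.0000)
after link 3: o_3 = (-4.9497, 2.1213, 4.0000)
after link 4: o_4 = (-7.7782, 3.5355, 4.0000)

-7.778 3.536 4.000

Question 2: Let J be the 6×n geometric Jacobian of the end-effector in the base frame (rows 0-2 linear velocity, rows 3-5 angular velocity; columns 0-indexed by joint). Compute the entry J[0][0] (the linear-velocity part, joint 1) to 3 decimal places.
axis z_0 = ẑ; lever o_n−o_0 = (-7.7782,3.5355,4.0000)
cross product → J_v[:, 0] = (-3.5355,-7.7782,0.0000)
J_ω[:, 0] = z_0
entry J[0][0] = -3.5355

-3.536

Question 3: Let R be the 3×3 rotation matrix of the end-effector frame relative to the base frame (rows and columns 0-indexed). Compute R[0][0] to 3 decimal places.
End-effector x-axis (col 0 of R) = (-0.7071,0.7071,0.0000)
R[0][0] = -0.7071

-0.707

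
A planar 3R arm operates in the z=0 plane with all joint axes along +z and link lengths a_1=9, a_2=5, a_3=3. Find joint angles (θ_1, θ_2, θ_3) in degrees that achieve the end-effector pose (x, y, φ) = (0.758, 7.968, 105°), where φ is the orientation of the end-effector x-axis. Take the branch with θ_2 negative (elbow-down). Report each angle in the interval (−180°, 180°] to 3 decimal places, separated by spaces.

wrist centre = target − a_3·(cos φ, sin φ) = (1.5345, 5.0702)
cos θ_2 = (28.0617−9²−5²)/(2·9·5) = -0.8660; θ_2 = -149.9949° (elbow-down)
β = atan2(5.0702,1.5345) = 73.1620°; ψ = atan2(-2.5004,4.6701) = -28.1647°
θ_1 = β − ψ = 101.3268°
θ_3 = φ − θ_1 − θ_2 = 153.6681° (wrapped to (-180°,180°])

101.327 -149.995 153.668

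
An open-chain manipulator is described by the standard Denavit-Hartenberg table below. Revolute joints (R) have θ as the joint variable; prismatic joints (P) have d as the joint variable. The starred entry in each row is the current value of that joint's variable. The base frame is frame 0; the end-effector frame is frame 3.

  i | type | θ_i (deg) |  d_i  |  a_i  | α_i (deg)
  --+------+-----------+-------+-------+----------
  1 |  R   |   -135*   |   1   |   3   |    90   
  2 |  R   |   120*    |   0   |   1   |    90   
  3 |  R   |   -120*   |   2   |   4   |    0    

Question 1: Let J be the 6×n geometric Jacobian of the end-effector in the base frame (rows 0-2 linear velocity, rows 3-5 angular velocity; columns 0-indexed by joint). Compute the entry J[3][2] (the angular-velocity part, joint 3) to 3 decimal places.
-0.612

axis z_2 = (-0.6124,-0.6124,0.5000); lever o_n−o_2 = (0.5176,-4.3813,-0.7321)
cross product → J_v[:, 2] = (2.6390,-0.1895,3.0000)
J_ω[:, 2] = z_2
entry J[3][2] = -0.6124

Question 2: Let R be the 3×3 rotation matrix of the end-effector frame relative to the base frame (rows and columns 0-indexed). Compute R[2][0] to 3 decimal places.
-0.433

End-effector x-axis (col 0 of R) = (0.4356,-0.7891,-0.4330)
R[2][0] = -0.4330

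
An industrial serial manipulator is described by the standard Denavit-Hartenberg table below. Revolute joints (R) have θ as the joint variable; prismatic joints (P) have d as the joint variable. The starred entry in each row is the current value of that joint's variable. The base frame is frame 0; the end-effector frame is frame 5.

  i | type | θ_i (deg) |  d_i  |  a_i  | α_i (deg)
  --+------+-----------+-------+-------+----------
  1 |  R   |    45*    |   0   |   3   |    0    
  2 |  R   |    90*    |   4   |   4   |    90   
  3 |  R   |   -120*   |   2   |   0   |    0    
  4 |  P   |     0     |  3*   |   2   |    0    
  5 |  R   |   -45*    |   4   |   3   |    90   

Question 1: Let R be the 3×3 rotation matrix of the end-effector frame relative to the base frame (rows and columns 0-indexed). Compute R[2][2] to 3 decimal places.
End-effector z-axis (col 2 of R) = (0.1830,-0.1830,0.9659)
R[2][2] = 0.9659

0.966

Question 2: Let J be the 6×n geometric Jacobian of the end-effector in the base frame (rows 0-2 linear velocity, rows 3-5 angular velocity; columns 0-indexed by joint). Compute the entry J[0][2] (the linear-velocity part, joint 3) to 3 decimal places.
-1.774

axis z_2 = (0.7071,0.7071,0.0000); lever o_n−o_2 = (9.1201,3.6078,-2.5085)
cross product → J_v[:, 2] = (-1.7738,1.7738,-3.8978)
J_ω[:, 2] = z_2
entry J[0][2] = -1.7738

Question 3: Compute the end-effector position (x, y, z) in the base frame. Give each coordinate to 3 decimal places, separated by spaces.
8.413 8.558 1.491

after link 1: o_1 = (2.1213, 2.1213, 0.0000)
after link 2: o_2 = (-0.7071, 4.9497, 4.0000)
after link 3: o_3 = (0.7071, 6.3640, 4.0000)
after link 4: o_4 = (3.5355, 7.7782, 2.2679)
after link 5: o_5 = (8.4130, 8.5576, 1.4915)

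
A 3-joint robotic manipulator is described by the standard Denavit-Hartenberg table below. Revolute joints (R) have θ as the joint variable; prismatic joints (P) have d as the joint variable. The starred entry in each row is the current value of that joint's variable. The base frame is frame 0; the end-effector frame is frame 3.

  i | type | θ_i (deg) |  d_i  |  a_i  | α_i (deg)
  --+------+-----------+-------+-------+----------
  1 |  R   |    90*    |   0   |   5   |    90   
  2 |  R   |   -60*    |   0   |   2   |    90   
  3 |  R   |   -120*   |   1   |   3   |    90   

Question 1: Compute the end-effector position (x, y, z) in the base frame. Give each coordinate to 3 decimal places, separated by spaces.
-2.598 4.384 -0.933

after link 1: o_1 = (0.0000, 5.0000, 0.0000)
after link 2: o_2 = (0.0000, 6.0000, -1.7321)
after link 3: o_3 = (-2.5981, 4.3840, -0.9330)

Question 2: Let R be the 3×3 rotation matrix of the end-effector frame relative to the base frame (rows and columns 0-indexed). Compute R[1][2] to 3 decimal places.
End-effector z-axis (col 2 of R) = (0.5000,-0.4330,0.7500)
R[1][2] = -0.4330

-0.433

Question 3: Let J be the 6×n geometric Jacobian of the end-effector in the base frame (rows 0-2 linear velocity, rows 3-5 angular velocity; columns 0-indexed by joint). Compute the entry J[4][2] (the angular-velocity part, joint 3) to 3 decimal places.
axis z_2 = (0.0000,-0.8660,-0.5000); lever o_n−o_2 = (-2.5981,-1.6160,0.7990)
cross product → J_v[:, 2] = (-1.5000,1.2990,-2.2500)
J_ω[:, 2] = z_2
entry J[4][2] = -0.8660

-0.866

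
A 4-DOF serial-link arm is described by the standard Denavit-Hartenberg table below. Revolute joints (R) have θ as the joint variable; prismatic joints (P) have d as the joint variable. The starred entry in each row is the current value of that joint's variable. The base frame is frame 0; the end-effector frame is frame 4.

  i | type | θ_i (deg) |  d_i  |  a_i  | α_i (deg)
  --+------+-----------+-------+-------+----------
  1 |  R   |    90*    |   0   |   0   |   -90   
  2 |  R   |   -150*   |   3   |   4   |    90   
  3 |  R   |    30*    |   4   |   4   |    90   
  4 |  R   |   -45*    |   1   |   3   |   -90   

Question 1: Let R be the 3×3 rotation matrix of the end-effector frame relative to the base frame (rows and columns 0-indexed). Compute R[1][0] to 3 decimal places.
-0.177

End-effector x-axis (col 0 of R) = (-0.3536,-0.1768,0.9186)
R[1][0] = -0.1768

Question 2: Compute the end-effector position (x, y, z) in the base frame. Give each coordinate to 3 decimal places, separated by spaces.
-5.195 -9.427 3.274

after link 1: o_1 = (0.0000, 0.0000, 0.0000)
after link 2: o_2 = (-3.0000, -3.4641, 2.0000)
after link 3: o_3 = (-5.0000, -8.4641, 0.2679)
after link 4: o_4 = (-5.1946, -9.4274, 3.2736)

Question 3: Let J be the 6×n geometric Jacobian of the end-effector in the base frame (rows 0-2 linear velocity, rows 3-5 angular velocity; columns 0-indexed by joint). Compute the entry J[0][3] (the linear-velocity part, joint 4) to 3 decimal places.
-1.061

axis z_3 = (0.8660,-0.4330,0.2500); lever o_n−o_3 = (-0.1946,-0.9633,3.0057)
cross product → J_v[:, 3] = (-1.0607,-2.6517,-0.9186)
J_ω[:, 3] = z_3
entry J[0][3] = -1.0607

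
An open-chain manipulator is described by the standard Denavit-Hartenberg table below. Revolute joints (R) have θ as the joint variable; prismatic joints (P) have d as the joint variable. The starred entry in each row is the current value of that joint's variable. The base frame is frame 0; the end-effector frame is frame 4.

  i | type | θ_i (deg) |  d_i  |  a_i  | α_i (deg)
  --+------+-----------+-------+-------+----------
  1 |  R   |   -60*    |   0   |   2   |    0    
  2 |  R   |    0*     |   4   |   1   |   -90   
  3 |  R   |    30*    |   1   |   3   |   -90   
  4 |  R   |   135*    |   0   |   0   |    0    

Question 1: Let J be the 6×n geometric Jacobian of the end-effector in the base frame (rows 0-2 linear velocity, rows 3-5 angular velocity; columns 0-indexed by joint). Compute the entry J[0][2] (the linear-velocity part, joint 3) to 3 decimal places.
-0.750

axis z_2 = (0.8660,0.5000,0.0000); lever o_n−o_2 = (2.1651,-1.7500,-1.5000)
cross product → J_v[:, 2] = (-0.7500,1.2990,-2.5981)
J_ω[:, 2] = z_2
entry J[0][2] = -0.7500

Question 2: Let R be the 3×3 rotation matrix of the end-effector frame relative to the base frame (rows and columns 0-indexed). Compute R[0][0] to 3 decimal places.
End-effector x-axis (col 0 of R) = (-0.9186,0.1768,0.3536)
R[0][0] = -0.9186

-0.919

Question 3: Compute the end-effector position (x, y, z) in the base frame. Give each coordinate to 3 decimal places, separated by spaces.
3.665 -4.348 2.500

after link 1: o_1 = (1.0000, -1.7321, 0.0000)
after link 2: o_2 = (1.5000, -2.5981, 4.0000)
after link 3: o_3 = (3.6651, -4.3481, 2.5000)
after link 4: o_4 = (3.6651, -4.3481, 2.5000)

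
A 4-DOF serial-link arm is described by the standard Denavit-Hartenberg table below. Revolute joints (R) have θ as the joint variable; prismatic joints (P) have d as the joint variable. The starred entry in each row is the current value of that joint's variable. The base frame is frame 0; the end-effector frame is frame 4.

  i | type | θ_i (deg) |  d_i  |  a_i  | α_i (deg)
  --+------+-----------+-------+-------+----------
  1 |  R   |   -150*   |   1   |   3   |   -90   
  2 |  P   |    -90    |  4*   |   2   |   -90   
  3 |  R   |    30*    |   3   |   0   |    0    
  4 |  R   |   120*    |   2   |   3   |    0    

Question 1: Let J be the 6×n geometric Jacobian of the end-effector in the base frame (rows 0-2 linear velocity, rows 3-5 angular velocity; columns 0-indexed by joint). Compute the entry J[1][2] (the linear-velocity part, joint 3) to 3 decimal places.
-2.250

axis z_2 = (-0.8660,-0.5000,-0.0000); lever o_n−o_2 = (-5.0801,-1.2010,-2.5981)
cross product → J_v[:, 2] = (1.2990,-2.2500,-1.5000)
J_ω[:, 2] = z_2
entry J[1][2] = -2.2500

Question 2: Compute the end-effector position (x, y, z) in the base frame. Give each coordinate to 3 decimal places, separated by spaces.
after link 1: o_1 = (-2.5981, -1.5000, 1.0000)
after link 2: o_2 = (-0.5981, -4.9641, 3.0000)
after link 3: o_3 = (-3.1962, -6.4641, 3.0000)
after link 4: o_4 = (-5.6782, -6.1651, 0.4019)

-5.678 -6.165 0.402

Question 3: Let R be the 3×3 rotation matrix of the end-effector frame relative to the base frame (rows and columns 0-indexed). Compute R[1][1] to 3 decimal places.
-0.750

End-effector y-axis (col 1 of R) = (0.4330,-0.7500,-0.5000)
R[1][1] = -0.7500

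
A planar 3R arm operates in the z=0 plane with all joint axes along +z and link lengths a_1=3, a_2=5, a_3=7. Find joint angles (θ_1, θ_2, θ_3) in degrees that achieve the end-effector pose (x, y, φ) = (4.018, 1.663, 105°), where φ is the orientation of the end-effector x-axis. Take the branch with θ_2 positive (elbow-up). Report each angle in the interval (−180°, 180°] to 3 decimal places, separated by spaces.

-60.005 30.002 135.004

wrist centre = target − a_3·(cos φ, sin φ) = (5.8297, -5.0985)
cos θ_2 = (59.9803−3²−5²)/(2·3·5) = 0.8660; θ_2 = 30.0018° (elbow-up)
β = atan2(-5.0985,5.8297) = -41.1718°; ψ = atan2(2.5001,7.3300) = 18.8335°
θ_1 = β − ψ = -60.0053°
θ_3 = φ − θ_1 − θ_2 = 135.0035° (wrapped to (-180°,180°])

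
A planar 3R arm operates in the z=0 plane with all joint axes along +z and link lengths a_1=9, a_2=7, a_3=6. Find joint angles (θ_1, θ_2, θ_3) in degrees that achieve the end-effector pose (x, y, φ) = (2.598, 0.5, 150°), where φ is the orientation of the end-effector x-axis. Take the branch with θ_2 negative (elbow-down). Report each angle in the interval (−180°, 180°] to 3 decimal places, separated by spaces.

wrist centre = target − a_3·(cos φ, sin φ) = (7.7942, -2.5000)
cos θ_2 = (66.9988−9²−7²)/(2·9·7) = -0.5000; θ_2 = -120.0006° (elbow-down)
β = atan2(-2.5000,7.7942) = -17.7838°; ψ = atan2(-6.0621,5.4999) = -47.7838°
θ_1 = β − ψ = 30.0000°
θ_3 = φ − θ_1 − θ_2 = -119.9994° (wrapped to (-180°,180°])

30.000 -120.001 -119.999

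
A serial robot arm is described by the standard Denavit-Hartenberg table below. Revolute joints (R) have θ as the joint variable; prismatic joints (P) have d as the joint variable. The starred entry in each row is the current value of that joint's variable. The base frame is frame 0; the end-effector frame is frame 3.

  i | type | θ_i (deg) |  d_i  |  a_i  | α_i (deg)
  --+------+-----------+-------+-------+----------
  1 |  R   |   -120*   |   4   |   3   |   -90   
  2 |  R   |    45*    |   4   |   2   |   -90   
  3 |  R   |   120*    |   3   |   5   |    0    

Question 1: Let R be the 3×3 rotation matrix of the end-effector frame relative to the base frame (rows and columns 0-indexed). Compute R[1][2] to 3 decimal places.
End-effector z-axis (col 2 of R) = (0.3536,0.6124,-0.7071)
R[1][2] = 0.6124

0.612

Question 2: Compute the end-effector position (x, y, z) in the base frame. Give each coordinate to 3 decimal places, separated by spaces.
-0.548 -0.290 2.232

after link 1: o_1 = (-1.5000, -2.5981, 4.0000)
after link 2: o_2 = (1.2570, -5.8228, 2.5858)
after link 3: o_3 = (-0.5485, -0.2897, 2.2322)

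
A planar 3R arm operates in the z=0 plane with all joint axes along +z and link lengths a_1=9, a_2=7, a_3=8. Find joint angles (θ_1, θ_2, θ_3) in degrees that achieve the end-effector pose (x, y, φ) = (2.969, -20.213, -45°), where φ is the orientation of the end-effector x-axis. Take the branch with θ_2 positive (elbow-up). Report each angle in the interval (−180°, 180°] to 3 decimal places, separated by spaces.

wrist centre = target − a_3·(cos φ, sin φ) = (-2.6879, -14.5561)
cos θ_2 = (219.1059−9²−7²)/(2·9·7) = 0.7072; θ_2 = 44.9933° (elbow-up)
β = atan2(-14.5561,-2.6879) = -100.4621°; ψ = atan2(4.9492,13.9503) = 19.5332°
θ_1 = β − ψ = -119.9952°
θ_3 = φ − θ_1 − θ_2 = 30.0020° (wrapped to (-180°,180°])

-119.995 44.993 30.002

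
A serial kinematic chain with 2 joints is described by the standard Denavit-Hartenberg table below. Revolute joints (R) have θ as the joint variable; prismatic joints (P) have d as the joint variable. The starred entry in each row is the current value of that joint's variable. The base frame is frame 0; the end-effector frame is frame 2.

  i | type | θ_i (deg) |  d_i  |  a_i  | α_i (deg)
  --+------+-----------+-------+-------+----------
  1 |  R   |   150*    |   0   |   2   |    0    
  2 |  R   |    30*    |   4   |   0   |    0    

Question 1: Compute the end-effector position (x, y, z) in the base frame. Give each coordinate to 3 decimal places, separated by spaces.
-1.732 1.000 4.000

after link 1: o_1 = (-1.7321, 1.0000, 0.0000)
after link 2: o_2 = (-1.7321, 1.0000, 4.0000)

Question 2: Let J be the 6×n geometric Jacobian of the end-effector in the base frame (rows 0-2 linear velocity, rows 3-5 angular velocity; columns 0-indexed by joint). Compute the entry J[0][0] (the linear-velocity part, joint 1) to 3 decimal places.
-1.000

axis z_0 = ẑ; lever o_n−o_0 = (-1.7321,1.0000,4.0000)
cross product → J_v[:, 0] = (-1.0000,-1.7321,0.0000)
J_ω[:, 0] = z_0
entry J[0][0] = -1.0000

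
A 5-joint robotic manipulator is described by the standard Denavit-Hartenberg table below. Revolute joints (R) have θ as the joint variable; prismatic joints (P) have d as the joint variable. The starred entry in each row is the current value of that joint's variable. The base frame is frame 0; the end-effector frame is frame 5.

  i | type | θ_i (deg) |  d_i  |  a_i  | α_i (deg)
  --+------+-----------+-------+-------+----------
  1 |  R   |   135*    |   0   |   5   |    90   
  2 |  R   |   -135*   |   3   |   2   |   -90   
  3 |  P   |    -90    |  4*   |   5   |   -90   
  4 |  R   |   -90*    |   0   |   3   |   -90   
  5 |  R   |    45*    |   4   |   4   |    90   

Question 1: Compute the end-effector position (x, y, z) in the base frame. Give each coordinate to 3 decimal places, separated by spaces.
after link 1: o_1 = (-3.5355, 3.5355, 0.0000)
after link 2: o_2 = (-0.4142, 4.6569, -1.4142)
after link 3: o_3 = (1.1213, 10.1924, -4.2426)
after link 4: o_4 = (-0.3787, 11.6924, -6.3640)
after link 5: o_5 = (-0.3787, 17.3492, -6.3640)

-0.379 17.349 -6.364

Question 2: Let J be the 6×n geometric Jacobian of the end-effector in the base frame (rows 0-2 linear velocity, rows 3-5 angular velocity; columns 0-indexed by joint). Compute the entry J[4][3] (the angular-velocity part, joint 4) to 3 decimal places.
axis z_3 = (0.5000,-0.5000,-0.7071); lever o_n−o_3 = (-1.5000,7.1569,-2.1213)
cross product → J_v[:, 3] = (6.1213,2.1213,2.8284)
J_ω[:, 3] = z_3
entry J[4][3] = -0.5000

-0.500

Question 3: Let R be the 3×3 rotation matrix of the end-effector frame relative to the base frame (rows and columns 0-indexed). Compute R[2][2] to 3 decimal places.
End-effector z-axis (col 2 of R) = (0.0000,0.0000,-1.0000)
R[2][2] = -1.0000

-1.000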